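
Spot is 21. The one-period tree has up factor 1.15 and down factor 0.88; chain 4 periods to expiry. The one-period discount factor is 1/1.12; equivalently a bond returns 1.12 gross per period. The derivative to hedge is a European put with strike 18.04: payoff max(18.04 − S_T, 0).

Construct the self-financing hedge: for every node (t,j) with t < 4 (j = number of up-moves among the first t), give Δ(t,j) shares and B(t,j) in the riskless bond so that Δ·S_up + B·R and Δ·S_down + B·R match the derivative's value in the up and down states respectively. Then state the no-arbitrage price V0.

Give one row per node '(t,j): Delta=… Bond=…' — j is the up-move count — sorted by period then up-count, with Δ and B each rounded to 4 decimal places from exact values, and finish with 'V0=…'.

(0,0): Delta=-0.0072 Bond=0.1567
(1,0): Delta=-0.0576 Bond=1.1062
(1,1): Delta=-0.0024 Bond=0.0592
(2,0): Delta=-0.3733 Bond=6.3741
(2,1): Delta=-0.0274 Bond=0.5970
(2,2): Delta=0.0000 Bond=0.0000
(3,0): Delta=-1.0000 Bond=16.1071
(3,1): Delta=-0.3134 Bond=6.0179
(3,2): Delta=0.0000 Bond=0.0000
(3,3): Delta=0.0000 Bond=0.0000
V0=0.0054

The replicating-portfolio and risk-neutral prices coincide; use p* = (1.12−0.88)/(1.15−0.88) = 0.8889 for the latter.
Payoff layer (t=4): V(4,0)=5.4464, V(4,1)=1.5825, V(4,2)=0.0000, V(4,3)=0.0000, V(4,4)=0.0000
Node (3,0) S=14.3109: V=(p*·1.5825+(1−p*)·5.4464)/1.12=1.7962; Δ=(1.5825−5.4464)/(16.4575−12.5936)=-1.0000; B=V−Δ·S=16.1071
Node (3,1) S=18.7018: V=(p*·0.0000+(1−p*)·1.5825)/1.12=0.1570; Δ=(0.0000−1.5825)/(21.5070−16.4575)=-0.3134; B=V−Δ·S=6.0179
Node (3,2) S=24.4398: V=(p*·0.0000+(1−p*)·0.0000)/1.12=0.0000; Δ=(0.0000−0.0000)/(28.1058−21.5070)=0.0000; B=V−Δ·S=0.0000
Node (3,3) S=31.9384: V=(p*·0.0000+(1−p*)·0.0000)/1.12=0.0000; Δ=(0.0000−0.0000)/(36.7291−28.1058)=0.0000; B=V−Δ·S=0.0000
Node (2,0) S=16.2624: V=(p*·0.1570+(1−p*)·1.7962)/1.12=0.3028; Δ=(0.1570−1.7962)/(18.7018−14.3109)=-0.3733; B=V−Δ·S=6.3741
Node (2,1) S=21.2520: V=(p*·0.0000+(1−p*)·0.1570)/1.12=0.0156; Δ=(0.0000−0.1570)/(24.4398−18.7018)=-0.0274; B=V−Δ·S=0.5970
Node (2,2) S=27.7725: V=(p*·0.0000+(1−p*)·0.0000)/1.12=0.0000; Δ=(0.0000−0.0000)/(31.9384−24.4398)=0.0000; B=V−Δ·S=0.0000
Node (1,0) S=18.4800: V=(p*·0.0156+(1−p*)·0.3028)/1.12=0.0424; Δ=(0.0156−0.3028)/(21.2520−16.2624)=-0.0576; B=V−Δ·S=1.1062
Node (1,1) S=24.1500: V=(p*·0.0000+(1−p*)·0.0156)/1.12=0.0015; Δ=(0.0000−0.0156)/(27.7725−21.2520)=-0.0024; B=V−Δ·S=0.0592
Node (0,0) S=21.0000: V=(p*·0.0015+(1−p*)·0.0424)/1.12=0.0054; Δ=(0.0015−0.0424)/(24.1500−18.4800)=-0.0072; B=V−Δ·S=0.1567
Self-financing check: at every node Δ·S+B equals the discounted successor values.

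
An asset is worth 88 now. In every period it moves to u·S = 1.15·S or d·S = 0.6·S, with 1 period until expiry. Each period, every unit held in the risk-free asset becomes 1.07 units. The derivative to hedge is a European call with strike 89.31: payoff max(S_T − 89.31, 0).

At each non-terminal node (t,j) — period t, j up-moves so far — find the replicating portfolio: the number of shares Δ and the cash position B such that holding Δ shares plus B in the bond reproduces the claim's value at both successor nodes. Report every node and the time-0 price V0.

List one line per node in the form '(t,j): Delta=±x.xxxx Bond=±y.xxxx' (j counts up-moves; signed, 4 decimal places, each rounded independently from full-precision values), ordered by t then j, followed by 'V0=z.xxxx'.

The replicating-portfolio and risk-neutral prices coincide; use p* = (1.07−0.6)/(1.15−0.6) = 0.8545 for the latter.
Terminal payoffs: V(1,0)=0.0000, V(1,1)=11.8900
Node (0,0) S=88.0000: V=(p*·11.8900+(1−p*)·0.0000)/1.07=9.4958; Δ=(11.8900−0.0000)/(101.2000−52.8000)=0.2457; B=V−Δ·S=-12.1223
Check: Δ(0,0)·S0 + B(0,0) = 9.4958 = V0.

(0,0): Delta=0.2457 Bond=-12.1223
V0=9.4958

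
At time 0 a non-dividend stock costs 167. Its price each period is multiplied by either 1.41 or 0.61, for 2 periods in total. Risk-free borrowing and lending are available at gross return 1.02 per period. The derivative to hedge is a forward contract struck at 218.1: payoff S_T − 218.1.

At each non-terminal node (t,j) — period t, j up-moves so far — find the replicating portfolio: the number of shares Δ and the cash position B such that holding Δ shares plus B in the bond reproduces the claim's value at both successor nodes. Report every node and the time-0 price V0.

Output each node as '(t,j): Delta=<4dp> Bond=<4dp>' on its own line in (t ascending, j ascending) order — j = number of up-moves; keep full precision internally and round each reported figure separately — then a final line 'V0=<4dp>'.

No-arbitrage ⇒ martingale measure with p* = (R−d)/(u−d) = 0.5125.
Terminal payoffs: V(2,0)=-155.9593, V(2,1)=-74.4633, V(2,2)=113.9127
(1,0): S=101.8700. Δ = (V_up−V_dn)/(S_up−S_dn) = (-74.4633−-155.9593)/(143.6367−62.1407) = 1.0000. V = [p*·-74.4633 + (1−p*)·-155.9593]/1.02 = -111.9535. B = V − Δ·S = -213.8235.
(1,1): S=235.4700. Δ = (V_up−V_dn)/(S_up−S_dn) = (113.9127−-74.4633)/(332.0127−143.6367) = 1.0000. V = [p*·113.9127 + (1−p*)·-74.4633]/1.02 = 21.6465. B = V − Δ·S = -213.8235.
(0,0): S=167.0000. Δ = (V_up−V_dn)/(S_up−S_dn) = (21.6465−-111.9535)/(235.4700−101.8700) = 1.0000. V = [p*·21.6465 + (1−p*)·-111.9535]/1.02 = -42.6309. B = V − Δ·S = -209.6309.
Root portfolio cost Δ·167+B reproduces V0=-42.6309.

(0,0): Delta=1.0000 Bond=-209.6309
(1,0): Delta=1.0000 Bond=-213.8235
(1,1): Delta=1.0000 Bond=-213.8235
V0=-42.6309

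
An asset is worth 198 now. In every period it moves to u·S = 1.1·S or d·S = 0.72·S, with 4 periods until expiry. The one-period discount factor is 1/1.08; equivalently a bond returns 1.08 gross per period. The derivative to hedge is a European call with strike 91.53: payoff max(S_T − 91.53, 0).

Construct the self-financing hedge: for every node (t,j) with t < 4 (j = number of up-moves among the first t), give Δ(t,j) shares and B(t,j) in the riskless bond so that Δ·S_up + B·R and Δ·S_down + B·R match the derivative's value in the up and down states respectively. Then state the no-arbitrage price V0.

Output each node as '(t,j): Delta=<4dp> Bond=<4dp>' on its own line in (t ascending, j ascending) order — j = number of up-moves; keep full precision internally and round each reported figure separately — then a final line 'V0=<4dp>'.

The replicating-portfolio and risk-neutral prices coincide; use p* = (1.08−0.72)/(1.1−0.72) = 0.9474 for the latter.
Payoff layer (t=4): V(4,0)=0.0000, V(4,1)=0.0000, V(4,2)=32.6683, V(4,3)=98.2174, V(4,4)=198.3618
(3,0): S=73.9031. Δ = (V_up−V_dn)/(S_up−S_dn) = (0.0000−0.0000)/(81.2934−53.2102) = 0.0000. V = [p*·0.0000 + (1−p*)·0.0000]/1.08 = 0.0000. B = V − Δ·S = 0.0000.
(3,1): S=112.9075. Δ = (V_up−V_dn)/(S_up−S_dn) = (32.6683−0.0000)/(124.1983−81.2934) = 0.7614. V = [p*·32.6683 + (1−p*)·0.0000]/1.08 = 28.6564. B = V − Δ·S = -57.3128.
(3,2): S=172.4976. Δ = (V_up−V_dn)/(S_up−S_dn) = (98.2174−32.6683)/(189.7474−124.1983) = 1.0000. V = [p*·98.2174 + (1−p*)·32.6683]/1.08 = 87.7476. B = V − Δ·S = -84.7500.
(3,3): S=263.5380. Δ = (V_up−V_dn)/(S_up−S_dn) = (198.3618−98.2174)/(289.8918−189.7474) = 1.0000. V = [p*·198.3618 + (1−p*)·98.2174]/1.08 = 178.7880. B = V − Δ·S = -84.7500.
(2,0): S=102.6432. Δ = (V_up−V_dn)/(S_up−S_dn) = (28.6564−0.0000)/(112.9075−73.9031) = 0.7347. V = [p*·28.6564 + (1−p*)·0.0000]/1.08 = 25.1372. B = V − Δ·S = -50.2743.
(2,1): S=156.8160. Δ = (V_up−V_dn)/(S_up−S_dn) = (87.7476−28.6564)/(172.4976−112.9075) = 0.9916. V = [p*·87.7476 + (1−p*)·28.6564]/1.08 = 78.3681. B = V − Δ·S = -77.1351.
(2,2): S=239.5800. Δ = (V_up−V_dn)/(S_up−S_dn) = (178.7880−87.7476)/(263.5380−172.4976) = 1.0000. V = [p*·178.7880 + (1−p*)·87.7476]/1.08 = 161.1078. B = V − Δ·S = -78.4722.
(1,0): S=142.5600. Δ = (V_up−V_dn)/(S_up−S_dn) = (78.3681−25.1372)/(156.8160−102.6432) = 0.9826. V = [p*·78.3681 + (1−p*)·25.1372]/1.08 = 69.9689. B = V − Δ·S = -70.1124.
(1,1): S=217.8000. Δ = (V_up−V_dn)/(S_up−S_dn) = (161.1078−78.3681)/(239.5800−156.8160) = 0.9997. V = [p*·161.1078 + (1−p*)·78.3681]/1.08 = 145.1417. B = V − Δ·S = -72.5943.
(0,0): S=198.0000. Δ = (V_up−V_dn)/(S_up−S_dn) = (145.1417−69.9689)/(217.8000−142.5600) = 0.9991. V = [p*·145.1417 + (1−p*)·69.9689]/1.08 = 130.7271. B = V − Δ·S = -67.0960.
Root portfolio cost Δ·198+B reproduces V0=130.7271.

(0,0): Delta=0.9991 Bond=-67.0960
(1,0): Delta=0.9826 Bond=-70.1124
(1,1): Delta=0.9997 Bond=-72.5943
(2,0): Delta=0.7347 Bond=-50.2743
(2,1): Delta=0.9916 Bond=-77.1351
(2,2): Delta=1.0000 Bond=-78.4722
(3,0): Delta=0.0000 Bond=0.0000
(3,1): Delta=0.7614 Bond=-57.3128
(3,2): Delta=1.0000 Bond=-84.7500
(3,3): Delta=1.0000 Bond=-84.7500
V0=130.7271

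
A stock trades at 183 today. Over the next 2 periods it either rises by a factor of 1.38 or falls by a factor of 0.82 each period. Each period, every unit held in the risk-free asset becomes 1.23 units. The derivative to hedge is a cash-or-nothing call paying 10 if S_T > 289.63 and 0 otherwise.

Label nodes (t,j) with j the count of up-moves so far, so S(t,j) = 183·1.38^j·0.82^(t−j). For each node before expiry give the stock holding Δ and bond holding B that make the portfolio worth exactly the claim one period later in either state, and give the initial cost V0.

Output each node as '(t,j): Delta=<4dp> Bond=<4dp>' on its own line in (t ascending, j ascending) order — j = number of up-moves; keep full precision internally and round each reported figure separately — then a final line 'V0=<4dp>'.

No-arbitrage ⇒ martingale measure with p* = (R−d)/(u−d) = 0.7321.
Payoff layer (t=2): V(2,0)=0.0000, V(2,1)=0.0000, V(2,2)=10.0000
Node (1,0) S=150.0600: V=(p*·0.0000+(1−p*)·0.0000)/1.23=0.0000; Δ=(0.0000−0.0000)/(207.0828−123.0492)=0.0000; B=V−Δ·S=0.0000
Node (1,1) S=252.5400: V=(p*·10.0000+(1−p*)·0.0000)/1.23=5.9524; Δ=(10.0000−0.0000)/(348.5052−207.0828)=0.0707; B=V−Δ·S=-11.9048
Node (0,0) S=183.0000: V=(p*·5.9524+(1−p*)·0.0000)/1.23=3.5431; Δ=(5.9524−0.0000)/(252.5400−150.0600)=0.0581; B=V−Δ·S=-7.0862
Root portfolio cost Δ·183+B reproduces V0=3.5431.

(0,0): Delta=0.0581 Bond=-7.0862
(1,0): Delta=0.0000 Bond=0.0000
(1,1): Delta=0.0707 Bond=-11.9048
V0=3.5431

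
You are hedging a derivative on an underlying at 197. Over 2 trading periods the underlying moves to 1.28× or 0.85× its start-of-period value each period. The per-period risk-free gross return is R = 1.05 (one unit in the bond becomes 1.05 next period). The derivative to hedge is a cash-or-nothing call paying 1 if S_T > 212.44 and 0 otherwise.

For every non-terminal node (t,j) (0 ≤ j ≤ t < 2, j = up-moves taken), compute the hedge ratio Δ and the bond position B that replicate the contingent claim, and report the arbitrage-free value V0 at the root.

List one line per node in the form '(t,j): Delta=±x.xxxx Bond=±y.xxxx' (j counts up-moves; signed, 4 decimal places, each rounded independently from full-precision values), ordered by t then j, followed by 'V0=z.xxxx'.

The replicating-portfolio and risk-neutral prices coincide; use p* = (1.05−0.85)/(1.28−0.85) = 0.4651 for the latter.
Terminal values V(2,·): V(2,0)=0.0000, V(2,1)=1.0000, V(2,2)=1.0000
(1,0): S=167.4500. Δ = (V_up−V_dn)/(S_up−S_dn) = (1.0000−0.0000)/(214.3360−142.3325) = 0.0139. V = [p*·1.0000 + (1−p*)·0.0000]/1.05 = 0.4430. B = V − Δ·S = -1.8826.
(1,1): S=252.1600. Δ = (V_up−V_dn)/(S_up−S_dn) = (1.0000−1.0000)/(322.7648−214.3360) = 0.0000. V = [p*·1.0000 + (1−p*)·1.0000]/1.05 = 0.9524. B = V − Δ·S = 0.9524.
(0,0): S=197.0000. Δ = (V_up−V_dn)/(S_up−S_dn) = (0.9524−0.4430)/(252.1600−167.4500) = 0.0060. V = [p*·0.9524 + (1−p*)·0.4430]/1.05 = 0.6475. B = V − Δ·S = -0.5372.
Self-financing check: at every node Δ·S+B equals the discounted successor values.

(0,0): Delta=0.0060 Bond=-0.5372
(1,0): Delta=0.0139 Bond=-1.8826
(1,1): Delta=0.0000 Bond=0.9524
V0=0.6475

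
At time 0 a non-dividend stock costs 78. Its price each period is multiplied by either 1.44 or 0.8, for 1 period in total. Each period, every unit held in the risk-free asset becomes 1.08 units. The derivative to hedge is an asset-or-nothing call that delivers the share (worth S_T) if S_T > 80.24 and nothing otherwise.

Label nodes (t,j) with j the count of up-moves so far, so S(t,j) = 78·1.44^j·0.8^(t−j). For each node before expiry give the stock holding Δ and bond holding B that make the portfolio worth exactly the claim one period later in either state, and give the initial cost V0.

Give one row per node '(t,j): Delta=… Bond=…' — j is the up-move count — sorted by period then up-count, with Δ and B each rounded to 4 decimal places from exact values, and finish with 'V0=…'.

Since d<R<u, set p* = (R−d)/(u−d) = 0.4375; price each node as the discounted p*-expectation of its children.
Payoff layer (t=1): V(1,0)=0.0000, V(1,1)=112.3200
(0,0): S=78.0000. Δ = (V_up−V_dn)/(S_up−S_dn) = (112.3200−0.0000)/(112.3200−62.4000) = 2.2500. V = [p*·112.3200 + (1−p*)·0.0000]/1.08 = 45.5000. B = V − Δ·S = -130.0000.
Check: Δ(0,0)·S0 + B(0,0) = 45.5000 = V0.

(0,0): Delta=2.2500 Bond=-130.0000
V0=45.5000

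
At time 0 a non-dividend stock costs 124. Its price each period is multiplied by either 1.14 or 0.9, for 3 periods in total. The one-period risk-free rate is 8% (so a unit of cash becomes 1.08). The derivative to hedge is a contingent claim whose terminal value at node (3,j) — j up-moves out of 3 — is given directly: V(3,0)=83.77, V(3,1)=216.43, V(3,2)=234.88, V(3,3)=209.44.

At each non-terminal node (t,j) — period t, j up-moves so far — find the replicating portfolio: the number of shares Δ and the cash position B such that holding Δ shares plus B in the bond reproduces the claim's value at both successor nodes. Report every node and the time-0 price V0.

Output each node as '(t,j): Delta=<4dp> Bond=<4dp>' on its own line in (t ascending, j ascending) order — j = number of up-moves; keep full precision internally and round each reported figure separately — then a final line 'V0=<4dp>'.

Risk-neutral probability p* = (R−d)/(u−d) = (1.08−0.9)/(1.14−0.9) = 0.7500.
Terminal values V(3,·): V(3,0)=83.7700, V(3,1)=216.4300, V(3,2)=234.8800, V(3,3)=209.4400
  t=2,j=0: stock 100.4400 → up 114.5016 (V=216.4300), down 90.3960 (V=83.7700). Price 169.6898; hedge Δ=5.5033, bond B=-383.0602.
  t=2,j=1: stock 127.2240 → up 145.0354 (V=234.8800), down 114.5016 (V=216.4300). Price 213.2106; hedge Δ=0.6042, bond B=136.3356.
  t=2,j=2: stock 161.1504 → up 183.7115 (V=209.4400), down 145.0354 (V=234.8800). Price 199.8148; hedge Δ=-0.6578, bond B=305.8148.
  t=1,j=0: stock 111.6000 → up 127.2240 (V=213.2106), down 100.4400 (V=169.6898). Price 187.3430; hedge Δ=1.6249, bond B=6.0062.
  t=1,j=1: stock 141.3600 → up 161.1504 (V=199.8148), down 127.2240 (V=213.2106). Price 188.1146; hedge Δ=-0.3948, bond B=243.9306.
  t=0,j=0: stock 124.0000 → up 141.3600 (V=188.1146), down 111.6000 (V=187.3430). Price 174.0016; hedge Δ=0.0259, bond B=170.7866.
Check: Δ(0,0)·S0 + B(0,0) = 174.0016 = V0.

(0,0): Delta=0.0259 Bond=170.7866
(1,0): Delta=1.6249 Bond=6.0062
(1,1): Delta=-0.3948 Bond=243.9306
(2,0): Delta=5.5033 Bond=-383.0602
(2,1): Delta=0.6042 Bond=136.3356
(2,2): Delta=-0.6578 Bond=305.8148
V0=174.0016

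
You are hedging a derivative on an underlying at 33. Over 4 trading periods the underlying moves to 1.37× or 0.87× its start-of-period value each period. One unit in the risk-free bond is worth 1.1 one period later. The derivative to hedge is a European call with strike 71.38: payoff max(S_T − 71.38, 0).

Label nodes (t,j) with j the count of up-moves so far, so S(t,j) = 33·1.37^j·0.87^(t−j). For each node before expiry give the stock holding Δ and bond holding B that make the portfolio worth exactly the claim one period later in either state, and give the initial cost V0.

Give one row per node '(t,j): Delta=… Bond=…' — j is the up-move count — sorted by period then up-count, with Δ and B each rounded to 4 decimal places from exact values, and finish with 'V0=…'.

No-arbitrage ⇒ martingale measure with p* = (R−d)/(u−d) = 0.4600.
Terminal values V(4,·): V(4,0)=0.0000, V(4,1)=0.0000, V(4,2)=0.0000, V(4,3)=2.4435, V(4,4)=44.8709
(3,0): S=21.7306. Δ = (V_up−V_dn)/(S_up−S_dn) = (0.0000−0.0000)/(29.7709−18.9056) = 0.0000. V = [p*·0.0000 + (1−p*)·0.0000]/1.1 = 0.0000. B = V − Δ·S = 0.0000.
(3,1): S=34.2194. Δ = (V_up−V_dn)/(S_up−S_dn) = (0.0000−0.0000)/(46.8806−29.7709) = 0.0000. V = [p*·0.0000 + (1−p*)·0.0000]/1.1 = 0.0000. B = V − Δ·S = 0.0000.
(3,2): S=53.8858. Δ = (V_up−V_dn)/(S_up−S_dn) = (2.4435−0.0000)/(73.8235−46.8806) = 0.0907. V = [p*·2.4435 + (1−p*)·0.0000]/1.1 = 1.0218. B = V − Δ·S = -3.8652.
(3,3): S=84.8546. Δ = (V_up−V_dn)/(S_up−S_dn) = (44.8709−2.4435)/(116.2509−73.8235) = 1.0000. V = [p*·44.8709 + (1−p*)·2.4435]/1.1 = 19.9637. B = V − Δ·S = -64.8909.
(2,0): S=24.9777. Δ = (V_up−V_dn)/(S_up−S_dn) = (0.0000−0.0000)/(34.2194−21.7306) = 0.0000. V = [p*·0.0000 + (1−p*)·0.0000]/1.1 = 0.0000. B = V − Δ·S = 0.0000.
(2,1): S=39.3327. Δ = (V_up−V_dn)/(S_up−S_dn) = (1.0218−0.0000)/(53.8858−34.2194) = 0.0520. V = [p*·1.0218 + (1−p*)·0.0000]/1.1 = 0.4273. B = V − Δ·S = -1.6164.
(2,2): S=61.9377. Δ = (V_up−V_dn)/(S_up−S_dn) = (19.9637−1.0218)/(84.8546−53.8858) = 0.6116. V = [p*·19.9637 + (1−p*)·1.0218]/1.1 = 8.8501. B = V − Δ·S = -29.0337.
(1,0): S=28.7100. Δ = (V_up−V_dn)/(S_up−S_dn) = (0.4273−0.0000)/(39.3327−24.9777) = 0.0298. V = [p*·0.4273 + (1−p*)·0.0000]/1.1 = 0.1787. B = V − Δ·S = -0.6759.
(1,1): S=45.2100. Δ = (V_up−V_dn)/(S_up−S_dn) = (8.8501−0.4273)/(61.9377−39.3327) = 0.3726. V = [p*·8.8501 + (1−p*)·0.4273]/1.1 = 3.9107. B = V − Δ·S = -12.9349.
(0,0): S=33.0000. Δ = (V_up−V_dn)/(S_up−S_dn) = (3.9107−0.1787)/(45.2100−28.7100) = 0.2262. V = [p*·3.9107 + (1−p*)·0.1787]/1.1 = 1.7231. B = V − Δ·S = -5.7409.
Root portfolio cost Δ·33+B reproduces V0=1.7231.

(0,0): Delta=0.2262 Bond=-5.7409
(1,0): Delta=0.0298 Bond=-0.6759
(1,1): Delta=0.3726 Bond=-12.9349
(2,0): Delta=0.0000 Bond=0.0000
(2,1): Delta=0.0520 Bond=-1.6164
(2,2): Delta=0.6116 Bond=-29.0337
(3,0): Delta=0.0000 Bond=0.0000
(3,1): Delta=0.0000 Bond=0.0000
(3,2): Delta=0.0907 Bond=-3.8652
(3,3): Delta=1.0000 Bond=-64.8909
V0=1.7231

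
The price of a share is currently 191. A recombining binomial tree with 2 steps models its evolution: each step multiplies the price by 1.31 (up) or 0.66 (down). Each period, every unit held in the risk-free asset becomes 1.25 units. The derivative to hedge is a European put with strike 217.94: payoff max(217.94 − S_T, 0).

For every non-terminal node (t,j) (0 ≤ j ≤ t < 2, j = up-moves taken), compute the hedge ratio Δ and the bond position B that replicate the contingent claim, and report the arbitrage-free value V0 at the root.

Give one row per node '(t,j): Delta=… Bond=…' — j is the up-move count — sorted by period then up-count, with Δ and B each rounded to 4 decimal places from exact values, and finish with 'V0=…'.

Under the risk-neutral measure, an up-move has probability p* = (R−d)/(u−d) = 0.9077 and values discount at R = 1.25.
Terminal values V(2,·): V(2,0)=134.7404, V(2,1)=52.8014, V(2,2)=0.0000
Node (1,0) S=126.0600: V=(p*·52.8014+(1−p*)·134.7404)/1.25=48.2920; Δ=(52.8014−134.7404)/(165.1386−83.1996)=-1.0000; B=V−Δ·S=174.3520
Node (1,1) S=250.2100: V=(p*·0.0000+(1−p*)·52.8014)/1.25=3.8992; Δ=(0.0000−52.8014)/(327.7751−165.1386)=-0.3247; B=V−Δ·S=85.1321
Node (0,0) S=191.0000: V=(p*·3.8992+(1−p*)·48.2920)/1.25=6.3976; Δ=(3.8992−48.2920)/(250.2100−126.0600)=-0.3576; B=V−Δ·S=74.6942
Self-financing check: at every node Δ·S+B equals the discounted successor values.

(0,0): Delta=-0.3576 Bond=74.6942
(1,0): Delta=-1.0000 Bond=174.3520
(1,1): Delta=-0.3247 Bond=85.1321
V0=6.3976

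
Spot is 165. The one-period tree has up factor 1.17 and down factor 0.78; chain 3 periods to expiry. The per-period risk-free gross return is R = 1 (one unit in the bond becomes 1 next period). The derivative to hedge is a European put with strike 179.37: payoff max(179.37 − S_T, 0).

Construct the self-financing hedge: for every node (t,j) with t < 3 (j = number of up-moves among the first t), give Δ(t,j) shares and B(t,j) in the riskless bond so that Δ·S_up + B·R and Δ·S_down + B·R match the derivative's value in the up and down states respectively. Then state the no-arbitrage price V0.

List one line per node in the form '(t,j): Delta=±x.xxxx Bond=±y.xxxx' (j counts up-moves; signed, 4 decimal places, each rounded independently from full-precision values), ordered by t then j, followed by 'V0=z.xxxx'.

(0,0): Delta=-0.5802 Bond=125.3401
(1,0): Delta=-1.0000 Bond=179.3700
(1,1): Delta=-0.3639 Bond=83.5897
(2,0): Delta=-1.0000 Bond=179.3700
(2,1): Delta=-1.0000 Bond=179.3700
(2,2): Delta=-0.0362 Bond=9.5777
V0=29.6092

No-arbitrage ⇒ martingale measure with p* = (R−d)/(u−d) = 0.5641.
At expiry t=3: V(3,0)=101.0689, V(3,1)=61.9184, V(3,2)=3.1926, V(3,3)=0.0000
  t=2,j=0: stock 100.3860 → up 117.4516 (V=61.9184), down 78.3011 (V=101.0689). Price 78.9840; hedge Δ=-1.0000, bond B=179.3700.
  t=2,j=1: stock 150.5790 → up 176.1774 (V=3.1926), down 117.4516 (V=61.9184). Price 28.7910; hedge Δ=-1.0000, bond B=179.3700.
  t=2,j=2: stock 225.8685 → up 264.2661 (V=0.0000), down 176.1774 (V=3.1926). Price 1.3916; hedge Δ=-0.0362, bond B=9.5777.
  t=1,j=0: stock 128.7000 → up 150.5790 (V=28.7910), down 100.3860 (V=78.9840). Price 50.6700; hedge Δ=-1.0000, bond B=179.3700.
  t=1,j=1: stock 193.0500 → up 225.8685 (V=1.3916), down 150.5790 (V=28.7910). Price 13.3349; hedge Δ=-0.3639, bond B=83.5897.
  t=0,j=0: stock 165.0000 → up 193.0500 (V=13.3349), down 128.7000 (V=50.6700). Price 29.6092; hedge Δ=-0.5802, bond B=125.3401.
Self-financing check: at every node Δ·S+B equals the discounted successor values.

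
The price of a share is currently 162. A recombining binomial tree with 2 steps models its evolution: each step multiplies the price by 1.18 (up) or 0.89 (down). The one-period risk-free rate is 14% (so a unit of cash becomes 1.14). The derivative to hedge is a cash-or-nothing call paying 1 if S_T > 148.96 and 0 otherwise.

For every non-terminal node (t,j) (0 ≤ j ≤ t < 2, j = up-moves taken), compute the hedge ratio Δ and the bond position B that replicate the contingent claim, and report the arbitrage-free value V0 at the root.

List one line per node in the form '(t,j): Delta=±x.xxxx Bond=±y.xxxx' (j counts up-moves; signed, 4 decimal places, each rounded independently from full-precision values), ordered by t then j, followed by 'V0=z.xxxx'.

(0,0): Delta=0.0026 Bond=0.3376
(1,0): Delta=0.0239 Bond=-2.6921
(1,1): Delta=0.0000 Bond=0.8772
V0=0.7548

Risk-neutral probability p* = (R−d)/(u−d) = (1.14−0.89)/(1.18−0.89) = 0.8621.
Payoff layer (t=2): V(2,0)=0.0000, V(2,1)=1.0000, V(2,2)=1.0000
(1,0): S=144.1800. Δ = (V_up−V_dn)/(S_up−S_dn) = (1.0000−0.0000)/(170.1324−128.3202) = 0.0239. V = [p*·1.0000 + (1−p*)·0.0000]/1.14 = 0.7562. B = V − Δ·S = -2.6921.
(1,1): S=191.1600. Δ = (V_up−V_dn)/(S_up−S_dn) = (1.0000−1.0000)/(225.5688−170.1324) = 0.0000. V = [p*·1.0000 + (1−p*)·1.0000]/1.14 = 0.8772. B = V − Δ·S = 0.8772.
(0,0): S=162.0000. Δ = (V_up−V_dn)/(S_up−S_dn) = (0.8772−0.7562)/(191.1600−144.1800) = 0.0026. V = [p*·0.8772 + (1−p*)·0.7562]/1.14 = 0.7548. B = V − Δ·S = 0.3376.
Root portfolio cost Δ·162+B reproduces V0=0.7548.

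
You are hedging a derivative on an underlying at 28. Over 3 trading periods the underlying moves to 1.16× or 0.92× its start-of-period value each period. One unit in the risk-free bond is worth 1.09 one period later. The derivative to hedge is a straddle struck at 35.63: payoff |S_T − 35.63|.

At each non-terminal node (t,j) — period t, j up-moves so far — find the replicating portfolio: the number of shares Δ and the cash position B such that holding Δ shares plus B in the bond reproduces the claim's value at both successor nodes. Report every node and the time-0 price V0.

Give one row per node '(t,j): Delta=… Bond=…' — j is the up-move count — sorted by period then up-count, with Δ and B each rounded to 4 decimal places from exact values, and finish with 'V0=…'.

(0,0): Delta=0.0149 Bond=3.5273
(1,0): Delta=-1.0000 Bond=29.9891
(1,1): Delta=0.3464 Bond=-6.9205
(2,0): Delta=-1.0000 Bond=32.6881
(2,1): Delta=-1.0000 Bond=32.6881
(2,2): Delta=0.7860 Bond=-24.1092
V0=3.9450

Under the risk-neutral measure, an up-move has probability p* = (R−d)/(u−d) = 0.7083 and values discount at R = 1.09.
Payoff layer (t=3): V(3,0)=13.8267, V(3,1)=8.1389, V(3,2)=0.9673, V(3,3)=8.0751
  t=2,j=0: stock 23.6992 → up 27.4911 (V=8.1389), down 21.8033 (V=13.8267). Price 8.9889; hedge Δ=-1.0000, bond B=32.6881.
  t=2,j=1: stock 29.8816 → up 34.6627 (V=0.9673), down 27.4911 (V=8.1389). Price 2.8065; hedge Δ=-1.0000, bond B=32.6881.
  t=2,j=2: stock 37.6768 → up 43.7051 (V=8.0751), down 34.6627 (V=0.9673). Price 5.5064; hedge Δ=0.7860, bond B=-24.1092.
  t=1,j=0: stock 25.7600 → up 29.8816 (V=2.8065), down 23.6992 (V=8.9889). Price 4.2291; hedge Δ=-1.0000, bond B=29.9891.
  t=1,j=1: stock 32.4800 → up 37.6768 (V=5.5064), down 29.8816 (V=2.8065). Price 4.3293; hedge Δ=0.3464, bond B=-6.9205.
  t=0,j=0: stock 28.0000 → up 32.4800 (V=4.3293), down 25.7600 (V=4.2291). Price 3.9450; hedge Δ=0.0149, bond B=3.5273.
Check: Δ(0,0)·S0 + B(0,0) = 3.9450 = V0.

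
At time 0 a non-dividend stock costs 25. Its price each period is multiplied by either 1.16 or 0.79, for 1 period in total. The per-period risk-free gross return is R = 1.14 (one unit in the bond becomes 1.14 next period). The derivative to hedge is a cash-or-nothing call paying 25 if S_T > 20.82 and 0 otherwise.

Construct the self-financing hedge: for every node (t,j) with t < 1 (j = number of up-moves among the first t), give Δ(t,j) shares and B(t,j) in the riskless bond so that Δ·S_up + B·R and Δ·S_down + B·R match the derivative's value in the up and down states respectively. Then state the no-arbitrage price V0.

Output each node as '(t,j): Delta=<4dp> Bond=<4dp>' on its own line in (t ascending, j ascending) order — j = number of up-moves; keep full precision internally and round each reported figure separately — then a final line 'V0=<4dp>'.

(0,0): Delta=2.7027 Bond=-46.8231
V0=20.7444

Since d<R<u, set p* = (R−d)/(u−d) = 0.9459; price each node as the discounted p*-expectation of its children.
Terminal values V(1,·): V(1,0)=0.0000, V(1,1)=25.0000
(0,0): S=25.0000. Δ = (V_up−V_dn)/(S_up−S_dn) = (25.0000−0.0000)/(29.0000−19.7500) = 2.7027. V = [p*·25.0000 + (1−p*)·0.0000]/1.14 = 20.7444. B = V − Δ·S = -46.8231.
The time-0 hedge costs 20.7444, which is the no-arbitrage price.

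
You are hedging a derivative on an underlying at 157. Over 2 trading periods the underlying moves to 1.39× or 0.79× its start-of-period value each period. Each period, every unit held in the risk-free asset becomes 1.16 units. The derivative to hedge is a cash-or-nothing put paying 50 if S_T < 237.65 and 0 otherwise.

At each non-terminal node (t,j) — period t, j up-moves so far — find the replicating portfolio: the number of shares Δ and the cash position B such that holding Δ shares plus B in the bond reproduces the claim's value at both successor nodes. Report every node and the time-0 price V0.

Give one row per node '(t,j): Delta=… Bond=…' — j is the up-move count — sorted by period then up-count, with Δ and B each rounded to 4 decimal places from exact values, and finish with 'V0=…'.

(0,0): Delta=-0.2822 Bond=67.3285
(1,0): Delta=0.0000 Bond=43.1034
(1,1): Delta=-0.3819 Bond=99.8563
V0=23.0277

Under the risk-neutral measure, an up-move has probability p* = (R−d)/(u−d) = 0.6167 and values discount at R = 1.16.
Payoff layer (t=2): V(2,0)=50.0000, V(2,1)=50.0000, V(2,2)=0.0000
Node (1,0) S=124.0300: V=(p*·50.0000+(1−p*)·50.0000)/1.16=43.1034; Δ=(50.0000−50.0000)/(172.4017−97.9837)=0.0000; B=V−Δ·S=43.1034
Node (1,1) S=218.2300: V=(p*·0.0000+(1−p*)·50.0000)/1.16=16.5230; Δ=(0.0000−50.0000)/(303.3397−172.4017)=-0.3819; B=V−Δ·S=99.8563
Node (0,0) S=157.0000: V=(p*·16.5230+(1−p*)·43.1034)/1.16=23.0277; Δ=(16.5230−43.1034)/(218.2300−124.0300)=-0.2822; B=V−Δ·S=67.3285
Each (Δ,B) replicates both successor values, so the strategy is self-financing and V0 is arbitrage-free.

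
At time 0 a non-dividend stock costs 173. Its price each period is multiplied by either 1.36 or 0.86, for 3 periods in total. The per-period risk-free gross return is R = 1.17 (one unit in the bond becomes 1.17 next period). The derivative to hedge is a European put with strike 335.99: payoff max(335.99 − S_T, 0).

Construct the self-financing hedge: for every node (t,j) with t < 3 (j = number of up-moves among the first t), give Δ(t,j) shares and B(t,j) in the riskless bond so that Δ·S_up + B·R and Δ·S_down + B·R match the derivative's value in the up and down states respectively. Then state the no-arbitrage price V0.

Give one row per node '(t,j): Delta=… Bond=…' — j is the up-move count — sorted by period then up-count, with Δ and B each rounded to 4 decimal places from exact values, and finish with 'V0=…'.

Risk-neutral probability p* = (R−d)/(u−d) = (1.17−0.86)/(1.36−0.86) = 0.6200.
Payoff layer (t=3): V(3,0)=225.9523, V(3,1)=161.9769, V(3,2)=60.8065, V(3,3)=0.0000
(2,0): S=127.9508. Δ = (V_up−V_dn)/(S_up−S_dn) = (161.9769−225.9523)/(174.0131−110.0377) = -1.0000. V = [p*·161.9769 + (1−p*)·225.9523]/1.17 = 159.2201. B = V − Δ·S = 287.1709.
(2,1): S=202.3408. Δ = (V_up−V_dn)/(S_up−S_dn) = (60.8065−161.9769)/(275.1835−174.0131) = -1.0000. V = [p*·60.8065 + (1−p*)·161.9769]/1.17 = 84.8301. B = V − Δ·S = 287.1709.
(2,2): S=319.9808. Δ = (V_up−V_dn)/(S_up−S_dn) = (0.0000−60.8065)/(435.1739−275.1835) = -0.3801. V = [p*·0.0000 + (1−p*)·60.8065]/1.17 = 19.7491. B = V − Δ·S = 141.3621.
(1,0): S=148.7800. Δ = (V_up−V_dn)/(S_up−S_dn) = (84.8301−159.2201)/(202.3408−127.9508) = -1.0000. V = [p*·84.8301 + (1−p*)·159.2201]/1.17 = 96.6652. B = V − Δ·S = 245.4452.
(1,1): S=235.2800. Δ = (V_up−V_dn)/(S_up−S_dn) = (19.7491−84.8301)/(319.9808−202.3408) = -0.5532. V = [p*·19.7491 + (1−p*)·84.8301]/1.17 = 38.0170. B = V − Δ·S = 168.1791.
(0,0): S=173.0000. Δ = (V_up−V_dn)/(S_up−S_dn) = (38.0170−96.6652)/(235.2800−148.7800) = -0.6780. V = [p*·38.0170 + (1−p*)·96.6652]/1.17 = 51.5413. B = V − Δ·S = 168.8378.
Check: Δ(0,0)·S0 + B(0,0) = 51.5413 = V0.

(0,0): Delta=-0.6780 Bond=168.8378
(1,0): Delta=-1.0000 Bond=245.4452
(1,1): Delta=-0.5532 Bond=168.1791
(2,0): Delta=-1.0000 Bond=287.1709
(2,1): Delta=-1.0000 Bond=287.1709
(2,2): Delta=-0.3801 Bond=141.3621
V0=51.5413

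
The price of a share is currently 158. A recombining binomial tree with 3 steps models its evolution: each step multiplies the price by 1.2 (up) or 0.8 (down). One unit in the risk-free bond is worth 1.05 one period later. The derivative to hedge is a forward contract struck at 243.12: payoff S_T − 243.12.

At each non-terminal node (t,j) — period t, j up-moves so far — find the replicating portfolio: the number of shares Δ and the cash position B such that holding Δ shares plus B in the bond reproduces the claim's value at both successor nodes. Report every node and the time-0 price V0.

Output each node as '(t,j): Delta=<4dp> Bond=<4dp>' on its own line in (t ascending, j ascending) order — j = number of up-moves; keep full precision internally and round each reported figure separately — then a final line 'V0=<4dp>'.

(0,0): Delta=1.0000 Bond=-210.0162
(1,0): Delta=1.0000 Bond=-220.5170
(1,1): Delta=1.0000 Bond=-220.5170
(2,0): Delta=1.0000 Bond=-231.5429
(2,1): Delta=1.0000 Bond=-231.5429
(2,2): Delta=1.0000 Bond=-231.5429
V0=-52.0162

No-arbitrage ⇒ martingale measure with p* = (R−d)/(u−d) = 0.6250.
Terminal payoffs: V(3,0)=-162.2240, V(3,1)=-121.7760, V(3,2)=-61.1040, V(3,3)=29.9040
(2,0): S=101.1200. Δ = (V_up−V_dn)/(S_up−S_dn) = (-121.7760−-162.2240)/(121.3440−80.8960) = 1.0000. V = [p*·-121.7760 + (1−p*)·-162.2240]/1.05 = -130.4229. B = V − Δ·S = -231.5429.
(2,1): S=151.6800. Δ = (V_up−V_dn)/(S_up−S_dn) = (-61.1040−-121.7760)/(182.0160−121.3440) = 1.0000. V = [p*·-61.1040 + (1−p*)·-121.7760]/1.05 = -79.8629. B = V − Δ·S = -231.5429.
(2,2): S=227.5200. Δ = (V_up−V_dn)/(S_up−S_dn) = (29.9040−-61.1040)/(273.0240−182.0160) = 1.0000. V = [p*·29.9040 + (1−p*)·-61.1040]/1.05 = -4.0229. B = V − Δ·S = -231.5429.
(1,0): S=126.4000. Δ = (V_up−V_dn)/(S_up−S_dn) = (-79.8629−-130.4229)/(151.6800−101.1200) = 1.0000. V = [p*·-79.8629 + (1−p*)·-130.4229]/1.05 = -94.1170. B = V − Δ·S = -220.5170.
(1,1): S=189.6000. Δ = (V_up−V_dn)/(S_up−S_dn) = (-4.0229−-79.8629)/(227.5200−151.6800) = 1.0000. V = [p*·-4.0229 + (1−p*)·-79.8629]/1.05 = -30.9170. B = V − Δ·S = -220.5170.
(0,0): S=158.0000. Δ = (V_up−V_dn)/(S_up−S_dn) = (-30.9170−-94.1170)/(189.6000−126.4000) = 1.0000. V = [p*·-30.9170 + (1−p*)·-94.1170]/1.05 = -52.0162. B = V − Δ·S = -210.0162.
Root portfolio cost Δ·158+B reproduces V0=-52.0162.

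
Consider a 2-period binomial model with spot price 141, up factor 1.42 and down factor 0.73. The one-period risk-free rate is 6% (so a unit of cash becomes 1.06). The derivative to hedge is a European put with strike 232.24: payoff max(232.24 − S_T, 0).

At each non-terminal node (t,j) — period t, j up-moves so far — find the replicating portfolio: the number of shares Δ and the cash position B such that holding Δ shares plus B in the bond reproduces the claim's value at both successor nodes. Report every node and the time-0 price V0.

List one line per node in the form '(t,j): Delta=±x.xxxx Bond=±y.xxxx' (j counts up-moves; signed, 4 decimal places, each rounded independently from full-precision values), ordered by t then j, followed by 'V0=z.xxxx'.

Risk-neutral probability p* = (R−d)/(u−d) = (1.06−0.73)/(1.42−0.73) = 0.4783.
At expiry t=2: V(2,0)=157.1011, V(2,1)=86.0794, V(2,2)=0.0000
  t=1,j=0: stock 102.9300 → up 146.1606 (V=86.0794), down 75.1389 (V=157.1011). Price 116.1643; hedge Δ=-1.0000, bond B=219.0943.
  t=1,j=1: stock 200.2200 → up 284.3124 (V=0.0000), down 146.1606 (V=86.0794). Price 42.3689; hedge Δ=-0.6231, bond B=167.1216.
  t=0,j=0: stock 141.0000 → up 200.2200 (V=42.3689), down 102.9300 (V=116.1643). Price 76.2933; hedge Δ=-0.7585, bond B=183.2432.
The time-0 hedge costs 76.2933, which is the no-arbitrage price.

(0,0): Delta=-0.7585 Bond=183.2432
(1,0): Delta=-1.0000 Bond=219.0943
(1,1): Delta=-0.6231 Bond=167.1216
V0=76.2933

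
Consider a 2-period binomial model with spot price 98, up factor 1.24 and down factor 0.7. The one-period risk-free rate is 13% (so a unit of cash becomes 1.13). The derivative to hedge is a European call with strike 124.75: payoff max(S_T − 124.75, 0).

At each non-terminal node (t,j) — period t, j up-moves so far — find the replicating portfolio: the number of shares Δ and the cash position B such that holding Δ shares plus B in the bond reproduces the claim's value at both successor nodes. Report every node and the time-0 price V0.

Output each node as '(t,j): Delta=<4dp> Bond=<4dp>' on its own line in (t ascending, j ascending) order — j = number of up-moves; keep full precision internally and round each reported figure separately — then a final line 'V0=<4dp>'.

Risk-neutral probability p* = (R−d)/(u−d) = (1.13−0.7)/(1.24−0.7) = 0.7963.
At expiry t=2: V(2,0)=0.0000, V(2,1)=0.0000, V(2,2)=25.9348
Node (1,0) S=68.6000: V=(p*·0.0000+(1−p*)·0.0000)/1.13=0.0000; Δ=(0.0000−0.0000)/(85.0640−48.0200)=0.0000; B=V−Δ·S=0.0000
Node (1,1) S=121.5200: V=(p*·25.9348+(1−p*)·0.0000)/1.13=18.2759; Δ=(25.9348−0.0000)/(150.6848−85.0640)=0.3952; B=V−Δ·S=-29.7515
Node (0,0) S=98.0000: V=(p*·18.2759+(1−p*)·0.0000)/1.13=12.8788; Δ=(18.2759−0.0000)/(121.5200−68.6000)=0.3453; B=V−Δ·S=-20.9655
Self-financing check: at every node Δ·S+B equals the discounted successor values.

(0,0): Delta=0.3453 Bond=-20.9655
(1,0): Delta=0.0000 Bond=0.0000
(1,1): Delta=0.3952 Bond=-29.7515
V0=12.8788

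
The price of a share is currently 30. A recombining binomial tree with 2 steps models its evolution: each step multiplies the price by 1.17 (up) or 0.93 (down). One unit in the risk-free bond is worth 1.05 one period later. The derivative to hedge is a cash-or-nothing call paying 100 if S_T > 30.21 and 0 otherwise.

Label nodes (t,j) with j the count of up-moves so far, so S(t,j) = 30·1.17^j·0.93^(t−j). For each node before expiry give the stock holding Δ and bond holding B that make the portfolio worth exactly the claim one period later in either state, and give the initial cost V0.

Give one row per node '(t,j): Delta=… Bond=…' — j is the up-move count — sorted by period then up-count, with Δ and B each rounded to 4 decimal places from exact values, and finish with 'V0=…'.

(0,0): Delta=6.6138 Bond=-130.3855
(1,0): Delta=14.9343 Bond=-369.0476
(1,1): Delta=0.0000 Bond=95.2381
V0=68.0272

Since d<R<u, set p* = (R−d)/(u−d) = 0.5000; price each node as the discounted p*-expectation of its children.
Payoff layer (t=2): V(2,0)=0.0000, V(2,1)=100.0000, V(2,2)=100.0000
Node (1,0) S=27.9000: V=(p*·100.0000+(1−p*)·0.0000)/1.05=47.6190; Δ=(100.0000−0.0000)/(32.6430−25.9470)=14.9343; B=V−Δ·S=-369.0476
Node (1,1) S=35.1000: V=(p*·100.0000+(1−p*)·100.0000)/1.05=95.2381; Δ=(100.0000−100.0000)/(41.0670−32.6430)=0.0000; B=V−Δ·S=95.2381
Node (0,0) S=30.0000: V=(p*·95.2381+(1−p*)·47.6190)/1.05=68.0272; Δ=(95.2381−47.6190)/(35.1000−27.9000)=6.6138; B=V−Δ·S=-130.3855
Check: Δ(0,0)·S0 + B(0,0) = 68.0272 = V0.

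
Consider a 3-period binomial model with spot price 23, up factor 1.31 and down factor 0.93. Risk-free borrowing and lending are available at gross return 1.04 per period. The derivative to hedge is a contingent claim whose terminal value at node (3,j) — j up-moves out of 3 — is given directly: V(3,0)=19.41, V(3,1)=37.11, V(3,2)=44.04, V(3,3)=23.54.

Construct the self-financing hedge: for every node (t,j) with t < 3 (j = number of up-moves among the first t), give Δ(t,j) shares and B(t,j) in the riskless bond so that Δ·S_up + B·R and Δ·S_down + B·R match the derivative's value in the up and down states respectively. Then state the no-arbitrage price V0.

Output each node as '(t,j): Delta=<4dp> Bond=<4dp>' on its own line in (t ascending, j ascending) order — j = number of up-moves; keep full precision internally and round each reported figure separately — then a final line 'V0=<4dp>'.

(0,0): Delta=1.0651 Bond=3.6565
(1,0): Delta=1.7250 Bond=-10.3132
(1,1): Delta=-0.0848 Bond=38.4509
(2,0): Delta=2.3415 Bond=-22.9889
(2,1): Delta=0.6508 Bond=19.3747
(2,2): Delta=-1.3668 Bond=90.5876
V0=28.1541

Since d<R<u, set p* = (R−d)/(u−d) = 0.2895; price each node as the discounted p*-expectation of its children.
Terminal values V(3,·): V(3,0)=19.4100, V(3,1)=37.1100, V(3,2)=44.0400, V(3,3)=23.5400
(2,0): S=19.8927. Δ = (V_up−V_dn)/(S_up−S_dn) = (37.1100−19.4100)/(26.0594−18.5002) = 2.3415. V = [p*·37.1100 + (1−p*)·19.4100]/1.04 = 23.5901. B = V − Δ·S = -22.9889.
(2,1): S=28.0209. Δ = (V_up−V_dn)/(S_up−S_dn) = (44.0400−37.1100)/(36.7074−26.0594) = 0.6508. V = [p*·44.0400 + (1−p*)·37.1100]/1.04 = 37.6116. B = V − Δ·S = 19.3747.
(2,2): S=39.4703. Δ = (V_up−V_dn)/(S_up−S_dn) = (23.5400−44.0400)/(51.7061−36.7074) = -1.3668. V = [p*·23.5400 + (1−p*)·44.0400]/1.04 = 36.6402. B = V − Δ·S = 90.5876.
(1,0): S=21.3900. Δ = (V_up−V_dn)/(S_up−S_dn) = (37.6116−23.5901)/(28.0209−19.8927) = 1.7250. V = [p*·37.6116 + (1−p*)·23.5901]/1.04 = 26.5855. B = V − Δ·S = -10.3132.
(1,1): S=30.1300. Δ = (V_up−V_dn)/(S_up−S_dn) = (36.6402−37.6116)/(39.4703−28.0209) = -0.0848. V = [p*·36.6402 + (1−p*)·37.6116]/1.04 = 35.8946. B = V − Δ·S = 38.4509.
(0,0): S=23.0000. Δ = (V_up−V_dn)/(S_up−S_dn) = (35.8946−26.5855)/(30.1300−21.3900) = 1.0651. V = [p*·35.8946 + (1−p*)·26.5855]/1.04 = 28.1541. B = V − Δ·S = 3.6565.
Check: Δ(0,0)·S0 + B(0,0) = 28.1541 = V0.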